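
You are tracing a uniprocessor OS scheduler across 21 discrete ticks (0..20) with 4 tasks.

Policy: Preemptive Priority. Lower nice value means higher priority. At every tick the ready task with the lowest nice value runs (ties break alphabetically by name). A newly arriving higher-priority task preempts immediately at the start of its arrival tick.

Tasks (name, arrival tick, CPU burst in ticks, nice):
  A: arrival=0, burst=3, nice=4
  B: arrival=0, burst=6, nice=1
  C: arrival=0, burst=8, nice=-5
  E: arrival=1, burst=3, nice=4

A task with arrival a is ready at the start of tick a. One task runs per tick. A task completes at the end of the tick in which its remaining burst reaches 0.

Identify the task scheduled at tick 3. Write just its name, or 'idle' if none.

running at tick 3 = C

t=0: ready={A,B,C} → run C
t=1: ready={A,B,C,E} → run C
t=2: ready={A,B,C,E} → run C
t=3: ready={A,B,C,E} → run C
t=4: ready={A,B,C,E} → run C
t=5: ready={A,B,C,E} → run C
t=6: ready={A,B,C,E} → run C
t=7: ready={A,B,C,E} → run C
t=8: ready={A,B,E} → run B
t=9: ready={A,B,E} → run B
t=10: ready={A,B,E} → run B
t=11: ready={A,B,E} → run B
t=12: ready={A,B,E} → run B
t=13: ready={A,B,E} → run B
t=14: ready={A,E} → run A
t=15: ready={A,E} → run A
t=16: ready={A,E} → run A
t=17: ready={E} → run E
t=18: ready={E} → run E
t=19: ready={E} → run E
t=20: (idle)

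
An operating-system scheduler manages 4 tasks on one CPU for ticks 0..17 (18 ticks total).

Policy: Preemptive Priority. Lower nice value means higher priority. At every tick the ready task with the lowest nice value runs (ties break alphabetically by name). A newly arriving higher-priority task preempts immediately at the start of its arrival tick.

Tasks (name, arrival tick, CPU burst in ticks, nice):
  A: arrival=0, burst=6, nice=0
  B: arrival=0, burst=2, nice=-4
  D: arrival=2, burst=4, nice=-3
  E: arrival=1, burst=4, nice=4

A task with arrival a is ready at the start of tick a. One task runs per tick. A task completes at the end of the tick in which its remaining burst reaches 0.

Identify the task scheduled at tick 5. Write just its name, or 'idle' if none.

running at tick 5 = D

t=0: ready={A,B} → run B
t=1: ready={A,B,E} → run B
t=2: ready={A,D,E} → run D
t=3: ready={A,D,E} → run D
t=4: ready={A,D,E} → run D
t=5: ready={A,D,E} → run D
t=6: ready={A,E} → run A
t=7: ready={A,E} → run A
t=8: ready={A,E} → run A
t=9: ready={A,E} → run A
t=10: ready={A,E} → run A
t=11: ready={A,E} → run A
t=12: ready={E} → run E
t=13: ready={E} → run E
t=14: ready={E} → run E
t=15: ready={E} → run E
t=16: (idle)
t=17: (idle)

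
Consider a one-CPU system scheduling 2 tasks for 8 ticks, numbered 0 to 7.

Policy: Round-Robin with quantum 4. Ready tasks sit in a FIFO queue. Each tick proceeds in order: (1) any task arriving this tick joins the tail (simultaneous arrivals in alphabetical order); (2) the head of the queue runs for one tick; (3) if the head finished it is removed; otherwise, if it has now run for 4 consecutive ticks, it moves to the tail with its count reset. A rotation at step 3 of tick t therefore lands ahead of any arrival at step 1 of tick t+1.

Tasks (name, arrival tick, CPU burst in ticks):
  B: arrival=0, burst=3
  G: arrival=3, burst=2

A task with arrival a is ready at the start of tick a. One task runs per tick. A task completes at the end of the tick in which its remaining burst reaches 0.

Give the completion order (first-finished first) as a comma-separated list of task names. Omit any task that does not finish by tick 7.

completion order = B, G

t=0: queue=[B] q_used=0 → run B
t=1: queue=[B] q_used=1 → run B
t=2: queue=[B] q_used=2 → run B
t=3: queue=[G] q_used=0 → run G
t=4: queue=[G] q_used=1 → run G
t=5: (idle)
t=6: (idle)
t=7: (idle)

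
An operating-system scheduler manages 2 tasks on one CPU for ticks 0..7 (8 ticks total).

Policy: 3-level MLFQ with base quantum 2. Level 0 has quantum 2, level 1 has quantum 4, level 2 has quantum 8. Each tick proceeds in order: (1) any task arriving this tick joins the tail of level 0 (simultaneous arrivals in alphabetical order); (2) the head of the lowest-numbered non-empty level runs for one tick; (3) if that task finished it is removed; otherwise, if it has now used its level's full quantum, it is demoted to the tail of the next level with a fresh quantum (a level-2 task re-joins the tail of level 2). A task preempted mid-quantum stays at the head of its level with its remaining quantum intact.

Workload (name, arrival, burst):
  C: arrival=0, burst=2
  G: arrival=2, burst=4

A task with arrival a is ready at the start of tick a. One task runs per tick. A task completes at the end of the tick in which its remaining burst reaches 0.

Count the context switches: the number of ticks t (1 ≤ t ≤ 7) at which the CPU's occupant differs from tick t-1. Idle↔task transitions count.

t=0: L0/L1/L2 = C/-/- → run C
t=1: L0/L1/L2 = C/-/- → run C
t=2: L0/L1/L2 = G/-/- → run G
t=3: L0/L1/L2 = G/-/- → run G
t=4: L0/L1/L2 = -/G/- → run G
t=5: L0/L1/L2 = -/G/- → run G
t=6: (idle)
t=7: (idle)

context switches = 2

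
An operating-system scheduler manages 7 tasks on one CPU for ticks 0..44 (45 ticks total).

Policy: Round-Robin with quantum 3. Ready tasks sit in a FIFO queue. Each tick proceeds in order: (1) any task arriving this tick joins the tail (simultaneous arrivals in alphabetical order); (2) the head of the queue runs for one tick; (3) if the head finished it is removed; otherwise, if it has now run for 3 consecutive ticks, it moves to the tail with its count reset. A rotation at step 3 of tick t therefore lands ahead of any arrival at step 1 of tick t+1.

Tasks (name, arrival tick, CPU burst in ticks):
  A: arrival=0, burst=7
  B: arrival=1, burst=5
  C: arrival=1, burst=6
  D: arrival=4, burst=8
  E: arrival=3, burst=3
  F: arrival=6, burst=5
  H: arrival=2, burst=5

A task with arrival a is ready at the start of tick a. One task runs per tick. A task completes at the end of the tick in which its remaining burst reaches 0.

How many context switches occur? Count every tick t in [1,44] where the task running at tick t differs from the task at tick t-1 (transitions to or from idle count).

context switches = 15

t=0: queue=[A] q_used=0 → run A
t=1: queue=[A,B,C] q_used=1 → run A
t=2: queue=[A,B,C,H] q_used=2 → run A
t=3: queue=[B,C,H,A,E] q_used=0 → run B
t=4: queue=[B,C,H,A,E,D] q_used=1 → run B
t=5: queue=[B,C,H,A,E,D] q_used=2 → run B
t=6: queue=[C,H,A,E,D,B,F] q_used=0 → run C
t=7: queue=[C,H,A,E,D,B,F] q_used=1 → run C
t=8: queue=[C,H,A,E,D,B,F] q_used=2 → run C
t=9: queue=[H,A,E,D,B,F,C] q_used=0 → run H
t=10: queue=[H,A,E,D,B,F,C] q_used=1 → run H
t=11: queue=[H,A,E,D,B,F,C] q_used=2 → run H
t=12: queue=[A,E,D,B,F,C,H] q_used=0 → run A
t=13: queue=[A,E,D,B,F,C,H] q_used=1 → run A
t=14: queue=[A,E,D,B,F,C,H] q_used=2 → run A
t=15: queue=[E,D,B,F,C,H,A] q_used=0 → run E
t=16: queue=[E,D,B,F,C,H,A] q_used=1 → run E
t=17: queue=[E,D,B,F,C,H,A] q_used=2 → run E
t=18: queue=[D,B,F,C,H,A] q_used=0 → run D
t=19: queue=[D,B,F,C,H,A] q_used=1 → run D
t=20: queue=[D,B,F,C,H,A] q_used=2 → run D
t=21: queue=[B,F,C,H,A,D] q_used=0 → run B
t=22: queue=[B,F,C,H,A,D] q_used=1 → run B
t=23: queue=[F,C,H,A,D] q_used=0 → run F
t=24: queue=[F,C,H,A,D] q_used=1 → run F
t=25: queue=[F,C,H,A,D] q_used=2 → run F
t=26: queue=[C,H,A,D,F] q_used=0 → run C
t=27: queue=[C,H,A,D,F] q_used=1 → run C
t=28: queue=[C,H,A,D,F] q_used=2 → run C
t=29: queue=[H,A,D,F] q_used=0 → run H
t=30: queue=[H,A,D,F] q_used=1 → run H
t=31: queue=[A,D,F] q_used=0 → run A
t=32: queue=[D,F] q_used=0 → run D
t=33: queue=[D,F] q_used=1 → run D
t=34: queue=[D,F] q_used=2 → run D
t=35: queue=[F,D] q_used=0 → run F
t=36: queue=[F,D] q_used=1 → run F
t=37: queue=[D] q_used=0 → run D
t=38: queue=[D] q_used=1 → run D
t=39: (idle)
t=40: (idle)
t=41: (idle)
t=42: (idle)
t=43: (idle)
t=44: (idle)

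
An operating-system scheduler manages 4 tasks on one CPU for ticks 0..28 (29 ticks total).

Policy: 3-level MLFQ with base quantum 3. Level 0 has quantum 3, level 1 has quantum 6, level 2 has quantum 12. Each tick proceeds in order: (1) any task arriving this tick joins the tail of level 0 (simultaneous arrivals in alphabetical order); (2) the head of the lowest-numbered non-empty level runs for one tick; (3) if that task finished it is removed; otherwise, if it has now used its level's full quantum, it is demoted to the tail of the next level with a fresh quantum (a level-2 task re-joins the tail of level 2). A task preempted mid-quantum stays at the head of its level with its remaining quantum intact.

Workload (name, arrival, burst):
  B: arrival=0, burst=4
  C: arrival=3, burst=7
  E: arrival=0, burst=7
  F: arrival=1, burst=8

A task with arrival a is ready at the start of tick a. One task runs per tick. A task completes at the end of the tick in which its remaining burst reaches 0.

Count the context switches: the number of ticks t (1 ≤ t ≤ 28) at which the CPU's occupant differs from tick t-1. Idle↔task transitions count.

context switches = 8

t=0: L0/L1/L2 = BE/-/- → run B
t=1: L0/L1/L2 = BEF/-/- → run B
t=2: L0/L1/L2 = BEF/-/- → run B
t=3: L0/L1/L2 = EFC/B/- → run E
t=4: L0/L1/L2 = EFC/B/- → run E
t=5: L0/L1/L2 = EFC/B/- → run E
t=6: L0/L1/L2 = FC/BE/- → run F
t=7: L0/L1/L2 = FC/BE/- → run F
t=8: L0/L1/L2 = FC/BE/- → run F
t=9: L0/L1/L2 = C/BEF/- → run C
t=10: L0/L1/L2 = C/BEF/- → run C
t=11: L0/L1/L2 = C/BEF/- → run C
t=12: L0/L1/L2 = -/BEFC/- → run B
t=13: L0/L1/L2 = -/EFC/- → run E
t=14: L0/L1/L2 = -/EFC/- → run E
t=15: L0/L1/L2 = -/EFC/- → run E
t=16: L0/L1/L2 = -/EFC/- → run E
t=17: L0/L1/L2 = -/FC/- → run F
t=18: L0/L1/L2 = -/FC/- → run F
t=19: L0/L1/L2 = -/FC/- → run F
t=20: L0/L1/L2 = -/FC/- → run F
t=21: L0/L1/L2 = -/FC/- → run F
t=22: L0/L1/L2 = -/C/- → run C
t=23: L0/L1/L2 = -/C/- → run C
t=24: L0/L1/L2 = -/C/- → run C
t=25: L0/L1/L2 = -/C/- → run C
t=26: (idle)
t=27: (idle)
t=28: (idle)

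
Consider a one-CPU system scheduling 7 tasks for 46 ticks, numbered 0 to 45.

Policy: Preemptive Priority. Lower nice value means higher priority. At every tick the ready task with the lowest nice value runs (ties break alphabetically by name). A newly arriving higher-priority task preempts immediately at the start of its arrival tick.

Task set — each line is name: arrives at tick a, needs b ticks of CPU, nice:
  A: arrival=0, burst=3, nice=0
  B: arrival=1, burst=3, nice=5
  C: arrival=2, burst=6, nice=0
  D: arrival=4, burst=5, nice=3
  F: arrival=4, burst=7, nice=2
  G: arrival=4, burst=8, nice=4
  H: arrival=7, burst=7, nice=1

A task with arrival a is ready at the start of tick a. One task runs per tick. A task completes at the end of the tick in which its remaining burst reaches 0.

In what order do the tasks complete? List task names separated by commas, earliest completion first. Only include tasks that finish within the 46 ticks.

completion order = A, C, H, F, D, G, B

t=0: ready={A} → run A
t=1: ready={A,B} → run A
t=2: ready={A,B,C} → run A
t=3: ready={B,C} → run C
t=4: ready={B,C,D,F,G} → run C
t=5: ready={B,C,D,F,G} → run C
t=6: ready={B,C,D,F,G} → run C
t=7: ready={B,C,D,F,G,H} → run C
t=8: ready={B,C,D,F,G,H} → run C
t=9: ready={B,D,F,G,H} → run H
t=10: ready={B,D,F,G,H} → run H
t=11: ready={B,D,F,G,H} → run H
t=12: ready={B,D,F,G,H} → run H
t=13: ready={B,D,F,G,H} → run H
t=14: ready={B,D,F,G,H} → run H
t=15: ready={B,D,F,G,H} → run H
t=16: ready={B,D,F,G} → run F
t=17: ready={B,D,F,G} → run F
t=18: ready={B,D,F,G} → run F
t=19: ready={B,D,F,G} → run F
t=20: ready={B,D,F,G} → run F
t=21: ready={B,D,F,G} → run F
t=22: ready={B,D,F,G} → run F
t=23: ready={B,D,G} → run D
t=24: ready={B,D,G} → run D
t=25: ready={B,D,G} → run D
t=26: ready={B,D,G} → run D
t=27: ready={B,D,G} → run D
t=28: ready={B,G} → run G
t=29: ready={B,G} → run G
t=30: ready={B,G} → run G
t=31: ready={B,G} → run G
t=32: ready={B,G} → run G
t=33: ready={B,G} → run G
t=34: ready={B,G} → run G
t=35: ready={B,G} → run G
t=36: ready={B} → run B
t=37: ready={B} → run B
t=38: ready={B} → run B
t=39: (idle)
t=40: (idle)
t=41: (idle)
t=42: (idle)
t=43: (idle)
t=44: (idle)
t=45: (idle)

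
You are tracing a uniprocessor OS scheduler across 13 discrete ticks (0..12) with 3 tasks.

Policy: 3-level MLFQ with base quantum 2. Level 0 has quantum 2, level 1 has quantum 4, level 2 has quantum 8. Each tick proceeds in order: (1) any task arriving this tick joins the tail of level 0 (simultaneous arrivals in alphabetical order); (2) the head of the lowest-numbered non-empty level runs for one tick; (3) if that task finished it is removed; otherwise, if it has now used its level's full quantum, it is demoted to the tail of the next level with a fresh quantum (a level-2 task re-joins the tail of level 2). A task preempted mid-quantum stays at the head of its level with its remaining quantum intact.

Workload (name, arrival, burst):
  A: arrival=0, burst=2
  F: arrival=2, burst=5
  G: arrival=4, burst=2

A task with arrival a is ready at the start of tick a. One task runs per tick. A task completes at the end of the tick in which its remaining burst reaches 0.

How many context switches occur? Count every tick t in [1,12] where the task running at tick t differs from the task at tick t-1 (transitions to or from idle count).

t=0: L0/L1/L2 = A/-/- → run A
t=1: L0/L1/L2 = A/-/- → run A
t=2: L0/L1/L2 = F/-/- → run F
t=3: L0/L1/L2 = F/-/- → run F
t=4: L0/L1/L2 = G/F/- → run G
t=5: L0/L1/L2 = G/F/- → run G
t=6: L0/L1/L2 = -/F/- → run F
t=7: L0/L1/L2 = -/F/- → run F
t=8: L0/L1/L2 = -/F/- → run F
t=9: (idle)
t=10: (idle)
t=11: (idle)
t=12: (idle)

context switches = 4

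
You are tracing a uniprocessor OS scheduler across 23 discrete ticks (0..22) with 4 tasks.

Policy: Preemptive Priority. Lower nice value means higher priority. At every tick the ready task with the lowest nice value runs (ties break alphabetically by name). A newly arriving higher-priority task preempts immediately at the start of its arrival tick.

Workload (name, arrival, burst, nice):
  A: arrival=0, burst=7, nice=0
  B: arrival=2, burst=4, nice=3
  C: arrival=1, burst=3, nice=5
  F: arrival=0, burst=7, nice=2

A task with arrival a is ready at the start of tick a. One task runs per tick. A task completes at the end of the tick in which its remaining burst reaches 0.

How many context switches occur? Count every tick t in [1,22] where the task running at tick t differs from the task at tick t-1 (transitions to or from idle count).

context switches = 4

t=0: ready={A,F} → run A
t=1: ready={A,C,F} → run A
t=2: ready={A,B,C,F} → run A
t=3: ready={A,B,C,F} → run A
t=4: ready={A,B,C,F} → run A
t=5: ready={A,B,C,F} → run A
t=6: ready={A,B,C,F} → run A
t=7: ready={B,C,F} → run F
t=8: ready={B,C,F} → run F
t=9: ready={B,C,F} → run F
t=10: ready={B,C,F} → run F
t=11: ready={B,C,F} → run F
t=12: ready={B,C,F} → run F
t=13: ready={B,C,F} → run F
t=14: ready={B,C} → run B
t=15: ready={B,C} → run B
t=16: ready={B,C} → run B
t=17: ready={B,C} → run B
t=18: ready={C} → run C
t=19: ready={C} → run C
t=20: ready={C} → run C
t=21: (idle)
t=22: (idle)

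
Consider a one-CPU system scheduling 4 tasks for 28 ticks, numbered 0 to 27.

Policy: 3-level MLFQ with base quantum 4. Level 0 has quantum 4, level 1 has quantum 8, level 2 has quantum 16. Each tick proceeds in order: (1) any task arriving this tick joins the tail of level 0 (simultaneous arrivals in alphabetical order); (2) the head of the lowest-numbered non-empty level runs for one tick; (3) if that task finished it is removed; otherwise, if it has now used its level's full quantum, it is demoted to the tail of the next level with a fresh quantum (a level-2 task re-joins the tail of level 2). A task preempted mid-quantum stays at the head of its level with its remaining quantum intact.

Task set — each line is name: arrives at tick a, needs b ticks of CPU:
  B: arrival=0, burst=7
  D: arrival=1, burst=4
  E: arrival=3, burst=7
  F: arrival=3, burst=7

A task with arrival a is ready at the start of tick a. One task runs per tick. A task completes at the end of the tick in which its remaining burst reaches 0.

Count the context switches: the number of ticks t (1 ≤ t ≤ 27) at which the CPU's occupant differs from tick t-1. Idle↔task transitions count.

context switches = 7

t=0: L0/L1/L2 = B/-/- → run B
t=1: L0/L1/L2 = BD/-/- → run B
t=2: L0/L1/L2 = BD/-/- → run B
t=3: L0/L1/L2 = BDEF/-/- → run B
t=4: L0/L1/L2 = DEF/B/- → run D
t=5: L0/L1/L2 = DEF/B/- → run D
t=6: L0/L1/L2 = DEF/B/- → run D
t=7: L0/L1/L2 = DEF/B/- → run D
t=8: L0/L1/L2 = EF/B/- → run E
t=9: L0/L1/L2 = EF/B/- → run E
t=10: L0/L1/L2 = EF/B/- → run E
t=11: L0/L1/L2 = EF/B/- → run E
t=12: L0/L1/L2 = F/BE/- → run F
t=13: L0/L1/L2 = F/BE/- → run F
t=14: L0/L1/L2 = F/BE/- → run F
t=15: L0/L1/L2 = F/BE/- → run F
t=16: L0/L1/L2 = -/BEF/- → run B
t=17: L0/L1/L2 = -/BEF/- → run B
t=18: L0/L1/L2 = -/BEF/- → run B
t=19: L0/L1/L2 = -/EF/- → run E
t=20: L0/L1/L2 = -/EF/- → run E
t=21: L0/L1/L2 = -/EF/- → run E
t=22: L0/L1/L2 = -/F/- → run F
t=23: L0/L1/L2 = -/F/- → run F
t=24: L0/L1/L2 = -/F/- → run F
t=25: (idle)
t=26: (idle)
t=27: (idle)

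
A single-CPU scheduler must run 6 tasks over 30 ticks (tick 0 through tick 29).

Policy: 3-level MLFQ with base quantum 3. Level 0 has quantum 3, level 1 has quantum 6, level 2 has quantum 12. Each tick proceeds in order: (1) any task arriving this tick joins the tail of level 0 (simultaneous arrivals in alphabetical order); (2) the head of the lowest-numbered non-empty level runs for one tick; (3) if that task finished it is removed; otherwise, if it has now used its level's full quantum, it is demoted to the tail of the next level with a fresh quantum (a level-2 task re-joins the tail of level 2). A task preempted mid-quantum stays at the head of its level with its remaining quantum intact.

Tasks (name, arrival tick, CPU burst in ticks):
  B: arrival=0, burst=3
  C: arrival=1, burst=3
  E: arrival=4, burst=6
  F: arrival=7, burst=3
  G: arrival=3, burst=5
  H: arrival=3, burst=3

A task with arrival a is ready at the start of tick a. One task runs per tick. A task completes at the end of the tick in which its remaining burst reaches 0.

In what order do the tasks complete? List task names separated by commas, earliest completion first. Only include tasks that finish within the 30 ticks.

t=0: L0/L1/L2 = B/-/- → run B
t=1: L0/L1/L2 = BC/-/- → run B
t=2: L0/L1/L2 = BC/-/- → run B
t=3: L0/L1/L2 = CGH/-/- → run C
t=4: L0/L1/L2 = CGHE/-/- → run C
t=5: L0/L1/L2 = CGHE/-/- → run C
t=6: L0/L1/L2 = GHE/-/- → run G
t=7: L0/L1/L2 = GHEF/-/- → run G
t=8: L0/L1/L2 = GHEF/-/- → run G
t=9: L0/L1/L2 = HEF/G/- → run H
t=10: L0/L1/L2 = HEF/G/- → run H
t=11: L0/L1/L2 = HEF/G/- → run H
t=12: L0/L1/L2 = EF/G/- → run E
t=13: L0/L1/L2 = EF/G/- → run E
t=14: L0/L1/L2 = EF/G/- → run E
t=15: L0/L1/L2 = F/GE/- → run F
t=16: L0/L1/L2 = F/GE/- → run F
t=17: L0/L1/L2 = F/GE/- → run F
t=18: L0/L1/L2 = -/GE/- → run G
t=19: L0/L1/L2 = -/GE/- → run G
t=20: L0/L1/L2 = -/E/- → run E
t=21: L0/L1/L2 = -/E/- → run E
t=22: L0/L1/L2 = -/E/- → run E
t=23: (idle)
t=24: (idle)
t=25: (idle)
t=26: (idle)
t=27: (idle)
t=28: (idle)
t=29: (idle)

completion order = B, C, H, F, G, E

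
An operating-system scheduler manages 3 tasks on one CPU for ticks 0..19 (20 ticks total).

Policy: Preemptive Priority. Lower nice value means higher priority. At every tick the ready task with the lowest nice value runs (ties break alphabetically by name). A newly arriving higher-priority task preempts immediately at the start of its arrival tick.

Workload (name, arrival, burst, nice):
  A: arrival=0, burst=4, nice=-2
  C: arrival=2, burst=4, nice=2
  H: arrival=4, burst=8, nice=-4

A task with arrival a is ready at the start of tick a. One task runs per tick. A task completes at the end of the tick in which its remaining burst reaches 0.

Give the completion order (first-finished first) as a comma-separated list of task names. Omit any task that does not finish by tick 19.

completion order = A, H, C

t=0: ready={A} → run A
t=1: ready={A} → run A
t=2: ready={A,C} → run A
t=3: ready={A,C} → run A
t=4: ready={C,H} → run H
t=5: ready={C,H} → run H
t=6: ready={C,H} → run H
t=7: ready={C,H} → run H
t=8: ready={C,H} → run H
t=9: ready={C,H} → run H
t=10: ready={C,H} → run H
t=11: ready={C,H} → run H
t=12: ready={C} → run C
t=13: ready={C} → run C
t=14: ready={C} → run C
t=15: ready={C} → run C
t=16: (idle)
t=17: (idle)
t=18: (idle)
t=19: (idle)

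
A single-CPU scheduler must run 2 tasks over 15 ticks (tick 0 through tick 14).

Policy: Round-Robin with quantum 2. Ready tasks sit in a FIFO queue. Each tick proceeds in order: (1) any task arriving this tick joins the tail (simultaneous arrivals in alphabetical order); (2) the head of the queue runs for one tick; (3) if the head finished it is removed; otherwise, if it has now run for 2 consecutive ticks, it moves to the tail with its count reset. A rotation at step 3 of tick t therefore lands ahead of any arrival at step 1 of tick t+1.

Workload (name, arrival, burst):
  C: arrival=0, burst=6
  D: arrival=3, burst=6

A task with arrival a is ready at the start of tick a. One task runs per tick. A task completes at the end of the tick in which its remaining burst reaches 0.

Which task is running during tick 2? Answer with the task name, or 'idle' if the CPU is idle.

running at tick 2 = C

t=0: queue=[C] q_used=0 → run C
t=1: queue=[C] q_used=1 → run C
t=2: queue=[C] q_used=0 → run C
t=3: queue=[C,D] q_used=1 → run C
t=4: queue=[D,C] q_used=0 → run D
t=5: queue=[D,C] q_used=1 → run D
t=6: queue=[C,D] q_used=0 → run C
t=7: queue=[C,D] q_used=1 → run C
t=8: queue=[D] q_used=0 → run D
t=9: queue=[D] q_used=1 → run D
t=10: queue=[D] q_used=0 → run D
t=11: queue=[D] q_used=1 → run D
t=12: (idle)
t=13: (idle)
t=14: (idle)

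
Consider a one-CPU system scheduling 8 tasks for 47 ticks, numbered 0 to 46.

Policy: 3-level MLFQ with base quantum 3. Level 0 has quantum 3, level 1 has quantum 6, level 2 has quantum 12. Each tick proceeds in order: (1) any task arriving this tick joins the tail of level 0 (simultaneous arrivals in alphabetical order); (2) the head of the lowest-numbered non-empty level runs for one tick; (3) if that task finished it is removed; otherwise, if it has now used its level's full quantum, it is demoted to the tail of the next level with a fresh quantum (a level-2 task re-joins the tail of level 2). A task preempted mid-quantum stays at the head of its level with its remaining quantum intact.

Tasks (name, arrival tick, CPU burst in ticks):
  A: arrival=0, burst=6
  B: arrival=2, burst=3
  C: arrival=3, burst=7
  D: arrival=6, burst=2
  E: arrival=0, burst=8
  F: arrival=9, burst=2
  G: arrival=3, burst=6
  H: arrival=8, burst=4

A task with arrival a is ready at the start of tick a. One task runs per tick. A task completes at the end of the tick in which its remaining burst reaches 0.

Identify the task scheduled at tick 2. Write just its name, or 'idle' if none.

running at tick 2 = A

t=0: L0/L1/L2 = AE/-/- → run A
t=1: L0/L1/L2 = AE/-/- → run A
t=2: L0/L1/L2 = AEB/-/- → run A
t=3: L0/L1/L2 = EBCG/A/- → run E
t=4: L0/L1/L2 = EBCG/A/- → run E
t=5: L0/L1/L2 = EBCG/A/- → run E
t=6: L0/L1/L2 = BCGD/AE/- → run B
t=7: L0/L1/L2 = BCGD/AE/- → run B
t=8: L0/L1/L2 = BCGDH/AE/- → run B
t=9: L0/L1/L2 = CGDHF/AE/- → run C
t=10: L0/L1/L2 = CGDHF/AE/- → run C
t=11: L0/L1/L2 = CGDHF/AE/- → run C
t=12: L0/L1/L2 = GDHF/AEC/- → run G
t=13: L0/L1/L2 = GDHF/AEC/- → run G
t=14: L0/L1/L2 = GDHF/AEC/- → run G
t=15: L0/L1/L2 = DHF/AECG/- → run D
t=16: L0/L1/L2 = DHF/AECG/- → run D
t=17: L0/L1/L2 = HF/AECG/- → run H
t=18: L0/L1/L2 = HF/AECG/- → run H
t=19: L0/L1/L2 = HF/AECG/- → run H
t=20: L0/L1/L2 = F/AECGH/- → run F
t=21: L0/L1/L2 = F/AECGH/- → run F
t=22: L0/L1/L2 = -/AECGH/- → run A
t=23: L0/L1/L2 = -/AECGH/- → run A
t=24: L0/L1/L2 = -/AECGH/- → run A
t=25: L0/L1/L2 = -/ECGH/- → run E
t=26: L0/L1/L2 = -/ECGH/- → run E
t=27: L0/L1/L2 = -/ECGH/- → run E
t=28: L0/L1/L2 = -/ECGH/- → run E
t=29: L0/L1/L2 = -/ECGH/- → run E
t=30: L0/L1/L2 = -/CGH/- → run C
t=31: L0/L1/L2 = -/CGH/- → run C
t=32: L0/L1/L2 = -/CGH/- → run C
t=33: L0/L1/L2 = -/CGH/- → run C
t=34: L0/L1/L2 = -/GH/- → run G
t=35: L0/L1/L2 = -/GH/- → run G
t=36: L0/L1/L2 = -/GH/- → run G
t=37: L0/L1/L2 = -/H/- → run H
t=38: (idle)
t=39: (idle)
t=40: (idle)
t=41: (idle)
t=42: (idle)
t=43: (idle)
t=44: (idle)
t=45: (idle)
t=46: (idle)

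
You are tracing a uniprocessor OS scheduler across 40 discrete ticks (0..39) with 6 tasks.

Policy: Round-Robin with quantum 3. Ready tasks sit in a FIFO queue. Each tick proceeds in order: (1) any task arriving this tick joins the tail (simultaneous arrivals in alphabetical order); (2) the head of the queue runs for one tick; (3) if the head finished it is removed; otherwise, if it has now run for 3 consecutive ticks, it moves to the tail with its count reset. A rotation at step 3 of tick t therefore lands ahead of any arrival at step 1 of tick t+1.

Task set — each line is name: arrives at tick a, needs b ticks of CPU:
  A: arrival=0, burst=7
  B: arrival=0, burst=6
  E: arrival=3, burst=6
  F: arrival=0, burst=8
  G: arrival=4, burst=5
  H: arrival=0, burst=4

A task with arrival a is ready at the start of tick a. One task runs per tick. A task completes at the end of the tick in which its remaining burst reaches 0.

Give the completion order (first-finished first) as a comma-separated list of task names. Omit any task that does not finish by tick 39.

completion order = B, H, A, E, G, F

t=0: queue=[A,B,F,H] q_used=0 → run A
t=1: queue=[A,B,F,H] q_used=1 → run A
t=2: queue=[A,B,F,H] q_used=2 → run A
t=3: queue=[B,F,H,A,E] q_used=0 → run B
t=4: queue=[B,F,H,A,E,G] q_used=1 → run B
t=5: queue=[B,F,H,A,E,G] q_used=2 → run B
t=6: queue=[F,H,A,E,G,B] q_used=0 → run F
t=7: queue=[F,H,A,E,G,B] q_used=1 → run F
t=8: queue=[F,H,A,E,G,B] q_used=2 → run F
t=9: queue=[H,A,E,G,B,F] q_used=0 → run H
t=10: queue=[H,A,E,G,B,F] q_used=1 → run H
t=11: queue=[H,A,E,G,B,F] q_used=2 → run H
t=12: queue=[A,E,G,B,F,H] q_used=0 → run A
t=13: queue=[A,E,G,B,F,H] q_used=1 → run A
t=14: queue=[A,E,G,B,F,H] q_used=2 → run A
t=15: queue=[E,G,B,F,H,A] q_used=0 → run E
t=16: queue=[E,G,B,F,H,A] q_used=1 → run E
t=17: queue=[E,G,B,F,H,A] q_used=2 → run E
t=18: queue=[G,B,F,H,A,E] q_used=0 → run G
t=19: queue=[G,B,F,H,A,E] q_used=1 → run G
t=20: queue=[G,B,F,H,A,E] q_used=2 → run G
t=21: queue=[B,F,H,A,E,G] q_used=0 → run B
t=22: queue=[B,F,H,A,E,G] q_used=1 → run B
t=23: queue=[B,F,H,A,E,G] q_used=2 → run B
t=24: queue=[F,H,A,E,G] q_used=0 → run F
t=25: queue=[F,H,A,E,G] q_used=1 → run F
t=26: queue=[F,H,A,E,G] q_used=2 → run F
t=27: queue=[H,A,E,G,F] q_used=0 → run H
t=28: queue=[A,E,G,F] q_used=0 → run A
t=29: queue=[E,G,F] q_used=0 → run E
t=30: queue=[E,G,F] q_used=1 → run E
t=31: queue=[E,G,F] q_used=2 → run E
t=32: queue=[G,F] q_used=0 → run G
t=33: queue=[G,F] q_used=1 → run G
t=34: queue=[F] q_used=0 → run F
t=35: queue=[F] q_used=1 → run F
t=36: (idle)
t=37: (idle)
t=38: (idle)
t=39: (idle)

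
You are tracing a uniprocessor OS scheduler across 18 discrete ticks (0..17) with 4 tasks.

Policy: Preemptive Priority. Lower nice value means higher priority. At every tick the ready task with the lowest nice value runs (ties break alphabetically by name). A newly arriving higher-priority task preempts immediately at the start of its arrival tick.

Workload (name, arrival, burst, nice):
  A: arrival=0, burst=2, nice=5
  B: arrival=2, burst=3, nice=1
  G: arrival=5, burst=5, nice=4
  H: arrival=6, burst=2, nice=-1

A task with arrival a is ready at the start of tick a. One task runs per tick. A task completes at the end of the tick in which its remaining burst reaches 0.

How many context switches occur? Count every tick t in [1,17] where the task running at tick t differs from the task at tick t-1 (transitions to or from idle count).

t=0: ready={A} → run A
t=1: ready={A} → run A
t=2: ready={B} → run B
t=3: ready={B} → run B
t=4: ready={B} → run B
t=5: ready={G} → run G
t=6: ready={G,H} → run H
t=7: ready={G,H} → run H
t=8: ready={G} → run G
t=9: ready={G} → run G
t=10: ready={G} → run G
t=11: ready={G} → run G
t=12: (idle)
t=13: (idle)
t=14: (idle)
t=15: (idle)
t=16: (idle)
t=17: (idle)

context switches = 5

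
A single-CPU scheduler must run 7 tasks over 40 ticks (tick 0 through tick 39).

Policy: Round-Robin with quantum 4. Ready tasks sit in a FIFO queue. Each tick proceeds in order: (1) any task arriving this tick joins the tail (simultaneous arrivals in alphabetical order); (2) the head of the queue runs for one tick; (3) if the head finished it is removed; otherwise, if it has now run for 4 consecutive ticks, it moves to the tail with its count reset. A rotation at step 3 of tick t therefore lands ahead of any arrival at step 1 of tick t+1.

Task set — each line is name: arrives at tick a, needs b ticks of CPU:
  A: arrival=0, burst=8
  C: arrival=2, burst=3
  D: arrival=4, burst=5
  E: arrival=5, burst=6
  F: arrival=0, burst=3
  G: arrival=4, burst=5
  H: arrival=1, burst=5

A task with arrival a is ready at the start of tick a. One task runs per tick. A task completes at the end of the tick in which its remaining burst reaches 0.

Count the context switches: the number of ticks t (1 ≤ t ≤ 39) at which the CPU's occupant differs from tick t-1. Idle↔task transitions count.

context switches = 12

t=0: queue=[A,F] q_used=0 → run A
t=1: queue=[A,F,H] q_used=1 → run A
t=2: queue=[A,F,H,C] q_used=2 → run A
t=3: queue=[A,F,H,C] q_used=3 → run A
t=4: queue=[F,H,C,A,D,G] q_used=0 → run F
t=5: queue=[F,H,C,A,D,G,E] q_used=1 → run F
t=6: queue=[F,H,C,A,D,G,E] q_used=2 → run F
t=7: queue=[H,C,A,D,G,E] q_used=0 → run H
t=8: queue=[H,C,A,D,G,E] q_used=1 → run H
t=9: queue=[H,C,A,D,G,E] q_used=2 → run H
t=10: queue=[H,C,A,D,G,E] q_used=3 → run H
t=11: queue=[C,A,D,G,E,H] q_used=0 → run C
t=12: queue=[C,A,D,G,E,H] q_used=1 → run C
t=13: queue=[C,A,D,G,E,H] q_used=2 → run C
t=14: queue=[A,D,G,E,H] q_used=0 → run A
t=15: queue=[A,D,G,E,H] q_used=1 → run A
t=16: queue=[A,D,G,E,H] q_used=2 → run A
t=17: queue=[A,D,G,E,H] q_used=3 → run A
t=18: queue=[D,G,E,H] q_used=0 → run D
t=19: queue=[D,G,E,H] q_used=1 → run D
t=20: queue=[D,G,E,H] q_used=2 → run D
t=21: queue=[D,G,E,H] q_used=3 → run D
t=22: queue=[G,E,H,D] q_used=0 → run G
t=23: queue=[G,E,H,D] q_used=1 → run G
t=24: queue=[G,E,H,D] q_used=2 → run G
t=25: queue=[G,E,H,D] q_used=3 → run G
t=26: queue=[E,H,D,G] q_used=0 → run E
t=27: queue=[E,H,D,G] q_used=1 → run E
t=28: queue=[E,H,D,G] q_used=2 → run E
t=29: queue=[E,H,D,G] q_used=3 → run E
t=30: queue=[H,D,G,E] q_used=0 → run H
t=31: queue=[D,G,E] q_used=0 → run D
t=32: queue=[G,E] q_used=0 → run G
t=33: queue=[E] q_used=0 → run E
t=34: queue=[E] q_used=1 → run E
t=35: (idle)
t=36: (idle)
t=37: (idle)
t=38: (idle)
t=39: (idle)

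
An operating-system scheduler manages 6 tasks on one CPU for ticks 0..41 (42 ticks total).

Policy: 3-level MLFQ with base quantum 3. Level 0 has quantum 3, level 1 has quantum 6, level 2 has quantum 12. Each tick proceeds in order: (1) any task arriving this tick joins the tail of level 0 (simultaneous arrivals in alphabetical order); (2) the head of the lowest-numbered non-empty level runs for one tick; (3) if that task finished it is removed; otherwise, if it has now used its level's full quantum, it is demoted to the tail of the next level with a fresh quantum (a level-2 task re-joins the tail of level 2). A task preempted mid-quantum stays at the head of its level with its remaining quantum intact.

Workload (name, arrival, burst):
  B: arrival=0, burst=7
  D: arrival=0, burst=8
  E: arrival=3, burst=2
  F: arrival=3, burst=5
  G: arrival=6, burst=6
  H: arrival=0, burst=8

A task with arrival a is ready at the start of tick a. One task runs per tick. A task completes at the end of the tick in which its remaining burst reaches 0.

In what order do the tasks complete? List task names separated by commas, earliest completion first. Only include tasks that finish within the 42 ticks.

completion order = E, B, D, H, F, G

t=0: L0/L1/L2 = BDH/-/- → run B
t=1: L0/L1/L2 = BDH/-/- → run B
t=2: L0/L1/L2 = BDH/-/- → run B
t=3: L0/L1/L2 = DHEF/B/- → run D
t=4: L0/L1/L2 = DHEF/B/- → run D
t=5: L0/L1/L2 = DHEF/B/- → run D
t=6: L0/L1/L2 = HEFG/BD/- → run H
t=7: L0/L1/L2 = HEFG/BD/- → run H
t=8: L0/L1/L2 = HEFG/BD/- → run H
t=9: L0/L1/L2 = EFG/BDH/- → run E
t=10: L0/L1/L2 = EFG/BDH/- → run E
t=11: L0/L1/L2 = FG/BDH/- → run F
t=12: L0/L1/L2 = FG/BDH/- → run F
t=13: L0/L1/L2 = FG/BDH/- → run F
t=14: L0/L1/L2 = G/BDHF/- → run G
t=15: L0/L1/L2 = G/BDHF/- → run G
t=16: L0/L1/L2 = G/BDHF/- → run G
t=17: L0/L1/L2 = -/BDHFG/- → run B
t=18: L0/L1/L2 = -/BDHFG/- → run B
t=19: L0/L1/L2 = -/BDHFG/- → run B
t=20: L0/L1/L2 = -/BDHFG/- → run B
t=21: L0/L1/L2 = -/DHFG/- → run D
t=22: L0/L1/L2 = -/DHFG/- → run D
t=23: L0/L1/L2 = -/DHFG/- → run D
t=24: L0/L1/L2 = -/DHFG/- → run D
t=25: L0/L1/L2 = -/DHFG/- → run D
t=26: L0/L1/L2 = -/HFG/- → run H
t=27: L0/L1/L2 = -/HFG/- → run H
t=28: L0/L1/L2 = -/HFG/- → run H
t=29: L0/L1/L2 = -/HFG/- → run H
t=30: L0/L1/L2 = -/HFG/- → run H
t=31: L0/L1/L2 = -/FG/- → run F
t=32: L0/L1/L2 = -/FG/- → run F
t=33: L0/L1/L2 = -/G/- → run G
t=34: L0/L1/L2 = -/G/- → run G
t=35: L0/L1/L2 = -/G/- → run G
t=36: (idle)
t=37: (idle)
t=38: (idle)
t=39: (idle)
t=40: (idle)
t=41: (idle)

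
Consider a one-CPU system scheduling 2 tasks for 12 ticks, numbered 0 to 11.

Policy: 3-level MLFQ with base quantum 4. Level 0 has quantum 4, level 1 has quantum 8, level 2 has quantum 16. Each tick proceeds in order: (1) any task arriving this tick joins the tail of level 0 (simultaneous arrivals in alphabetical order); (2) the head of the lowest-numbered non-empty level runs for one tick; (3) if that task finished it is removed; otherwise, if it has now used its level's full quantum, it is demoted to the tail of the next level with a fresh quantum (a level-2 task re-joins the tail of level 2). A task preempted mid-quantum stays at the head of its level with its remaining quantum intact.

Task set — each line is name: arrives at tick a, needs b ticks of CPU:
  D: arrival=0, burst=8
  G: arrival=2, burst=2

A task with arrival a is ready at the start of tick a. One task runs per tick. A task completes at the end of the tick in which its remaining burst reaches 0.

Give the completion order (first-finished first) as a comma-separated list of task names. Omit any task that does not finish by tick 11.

completion order = G, D

t=0: L0/L1/L2 = D/-/- → run D
t=1: L0/L1/L2 = D/-/- → run D
t=2: L0/L1/L2 = DG/-/- → run D
t=3: L0/L1/L2 = DG/-/- → run D
t=4: L0/L1/L2 = G/D/- → run G
t=5: L0/L1/L2 = G/D/- → run G
t=6: L0/L1/L2 = -/D/- → run D
t=7: L0/L1/L2 = -/D/- → run D
t=8: L0/L1/L2 = -/D/- → run D
t=9: L0/L1/L2 = -/D/- → run D
t=10: (idle)
t=11: (idle)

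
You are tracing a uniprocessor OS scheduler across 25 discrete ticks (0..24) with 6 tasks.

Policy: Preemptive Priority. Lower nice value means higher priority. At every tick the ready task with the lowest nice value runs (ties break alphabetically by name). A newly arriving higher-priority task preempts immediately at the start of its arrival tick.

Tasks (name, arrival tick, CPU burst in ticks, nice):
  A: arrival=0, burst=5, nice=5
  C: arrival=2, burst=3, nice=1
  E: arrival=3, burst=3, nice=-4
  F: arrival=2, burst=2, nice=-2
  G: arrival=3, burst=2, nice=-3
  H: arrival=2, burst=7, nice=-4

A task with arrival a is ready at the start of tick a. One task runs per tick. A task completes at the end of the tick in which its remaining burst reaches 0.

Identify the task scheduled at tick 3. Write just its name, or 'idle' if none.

running at tick 3 = E

t=0: ready={A} → run A
t=1: ready={A} → run A
t=2: ready={A,C,F,H} → run H
t=3: ready={A,C,E,F,G,H} → run E
t=4: ready={A,C,E,F,G,H} → run E
t=5: ready={A,C,E,F,G,H} → run E
t=6: ready={A,C,F,G,H} → run H
t=7: ready={A,C,F,G,H} → run H
t=8: ready={A,C,F,G,H} → run H
t=9: ready={A,C,F,G,H} → run H
t=10: ready={A,C,F,G,H} → run H
t=11: ready={A,C,F,G,H} → run H
t=12: ready={A,C,F,G} → run G
t=13: ready={A,C,F,G} → run G
t=14: ready={A,C,F} → run F
t=15: ready={A,C,F} → run F
t=16: ready={A,C} → run C
t=17: ready={A,C} → run C
t=18: ready={A,C} → run C
t=19: ready={A} → run A
t=20: ready={A} → run A
t=21: ready={A} → run A
t=22: (idle)
t=23: (idle)
t=24: (idle)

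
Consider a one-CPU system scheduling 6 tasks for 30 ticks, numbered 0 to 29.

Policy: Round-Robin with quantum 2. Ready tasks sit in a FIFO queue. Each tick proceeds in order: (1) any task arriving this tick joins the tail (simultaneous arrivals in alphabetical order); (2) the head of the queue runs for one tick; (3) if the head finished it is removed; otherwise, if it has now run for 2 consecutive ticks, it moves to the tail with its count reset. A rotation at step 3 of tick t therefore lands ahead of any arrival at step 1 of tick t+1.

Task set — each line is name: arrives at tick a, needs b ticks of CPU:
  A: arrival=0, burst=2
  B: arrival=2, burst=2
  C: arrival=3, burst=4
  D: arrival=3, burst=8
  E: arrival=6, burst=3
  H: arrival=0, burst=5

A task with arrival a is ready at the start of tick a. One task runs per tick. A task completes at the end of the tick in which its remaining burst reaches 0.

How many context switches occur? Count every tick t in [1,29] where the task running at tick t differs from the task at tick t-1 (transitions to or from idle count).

t=0: queue=[A,H] q_used=0 → run A
t=1: queue=[A,H] q_used=1 → run A
t=2: queue=[H,B] q_used=0 → run H
t=3: queue=[H,B,C,D] q_used=1 → run H
t=4: queue=[B,C,D,H] q_used=0 → run B
t=5: queue=[B,C,D,H] q_used=1 → run B
t=6: queue=[C,D,H,E] q_used=0 → run C
t=7: queue=[C,D,H,E] q_used=1 → run C
t=8: queue=[D,H,E,C] q_used=0 → run D
t=9: queue=[D,H,E,C] q_used=1 → run D
t=10: queue=[H,E,C,D] q_used=0 → run H
t=11: queue=[H,E,C,D] q_used=1 → run H
t=12: queue=[E,C,D,H] q_used=0 → run E
t=13: queue=[E,C,D,H] q_used=1 → run E
t=14: queue=[C,D,H,E] q_used=0 → run C
t=15: queue=[C,D,H,E] q_used=1 → run C
t=16: queue=[D,H,E] q_used=0 → run D
t=17: queue=[D,H,E] q_used=1 → run D
t=18: queue=[H,E,D] q_used=0 → run H
t=19: queue=[E,D] q_used=0 → run E
t=20: queue=[D] q_used=0 → run D
t=21: queue=[D] q_used=1 → run D
t=22: queue=[D] q_used=0 → run D
t=23: queue=[D] q_used=1 → run D
t=24: (idle)
t=25: (idle)
t=26: (idle)
t=27: (idle)
t=28: (idle)
t=29: (idle)

context switches = 12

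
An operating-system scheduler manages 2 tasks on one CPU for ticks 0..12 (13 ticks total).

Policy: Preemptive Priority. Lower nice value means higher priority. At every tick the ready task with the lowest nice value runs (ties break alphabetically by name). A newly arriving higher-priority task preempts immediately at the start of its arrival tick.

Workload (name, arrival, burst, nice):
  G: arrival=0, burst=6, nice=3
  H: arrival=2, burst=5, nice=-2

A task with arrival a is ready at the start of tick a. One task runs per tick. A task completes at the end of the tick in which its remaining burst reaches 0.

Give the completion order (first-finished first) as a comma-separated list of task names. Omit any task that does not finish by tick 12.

completion order = H, G

t=0: ready={G} → run G
t=1: ready={G} → run G
t=2: ready={G,H} → run H
t=3: ready={G,H} → run H
t=4: ready={G,H} → run H
t=5: ready={G,H} → run H
t=6: ready={G,H} → run H
t=7: ready={G} → run G
t=8: ready={G} → run G
t=9: ready={G} → run G
t=10: ready={G} → run G
t=11: (idle)
t=12: (idle)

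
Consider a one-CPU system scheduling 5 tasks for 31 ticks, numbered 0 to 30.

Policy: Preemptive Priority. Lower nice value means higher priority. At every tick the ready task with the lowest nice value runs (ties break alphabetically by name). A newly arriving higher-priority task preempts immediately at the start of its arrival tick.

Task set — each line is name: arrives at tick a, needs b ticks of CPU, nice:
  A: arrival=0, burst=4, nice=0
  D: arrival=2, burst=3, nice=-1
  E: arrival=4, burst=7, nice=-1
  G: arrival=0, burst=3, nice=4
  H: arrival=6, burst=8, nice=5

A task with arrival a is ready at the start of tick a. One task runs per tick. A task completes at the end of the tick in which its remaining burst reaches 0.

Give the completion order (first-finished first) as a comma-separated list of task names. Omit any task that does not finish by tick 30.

t=0: ready={A,G} → run A
t=1: ready={A,G} → run A
t=2: ready={A,D,G} → run D
t=3: ready={A,D,G} → run D
t=4: ready={A,D,E,G} → run D
t=5: ready={A,E,G} → run E
t=6: ready={A,E,G,H} → run E
t=7: ready={A,E,G,H} → run E
t=8: ready={A,E,G,H} → run E
t=9: ready={A,E,G,H} → run E
t=10: ready={A,E,G,H} → run E
t=11: ready={A,E,G,H} → run E
t=12: ready={A,G,H} → run A
t=13: ready={A,G,H} → run A
t=14: ready={G,H} → run G
t=15: ready={G,H} → run G
t=16: ready={G,H} → run G
t=17: ready={H} → run H
t=18: ready={H} → run H
t=19: ready={H} → run H
t=20: ready={H} → run H
t=21: ready={H} → run H
t=22: ready={H} → run H
t=23: ready={H} → run H
t=24: ready={H} → run H
t=25: (idle)
t=26: (idle)
t=27: (idle)
t=28: (idle)
t=29: (idle)
t=30: (idle)

completion order = D, E, A, G, H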